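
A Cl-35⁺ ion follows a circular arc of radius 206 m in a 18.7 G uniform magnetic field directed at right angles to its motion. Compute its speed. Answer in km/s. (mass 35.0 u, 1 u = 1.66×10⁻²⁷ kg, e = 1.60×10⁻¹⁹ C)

v ≈ 1060 km/s

From qvB = mv²/r, v = qBr/m.
v = (1×1.60×10^-19)(1.87×10^-3)(206) / (5.81×10^-26) = 1.06×10^6 m/s.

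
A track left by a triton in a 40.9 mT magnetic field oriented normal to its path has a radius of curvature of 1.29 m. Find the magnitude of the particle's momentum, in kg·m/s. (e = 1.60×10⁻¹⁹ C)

p ≈ 8.44×10^-21 kg·m/s

Since qvB = mv²/r, the momentum p = mv = qBr.
p = (1×1.60×10^-19)(0.0409)(1.29) = 8.44×10^-21 kg·m/s.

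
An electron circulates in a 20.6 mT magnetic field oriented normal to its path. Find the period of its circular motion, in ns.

The cyclotron period is independent of speed: T = 2πm/(qB).
T = 2π(9.11×10^-31) / [(1×1.60×10^-19)(0.0206)] = 1.74×10^-9 s.

T ≈ 1.74 ns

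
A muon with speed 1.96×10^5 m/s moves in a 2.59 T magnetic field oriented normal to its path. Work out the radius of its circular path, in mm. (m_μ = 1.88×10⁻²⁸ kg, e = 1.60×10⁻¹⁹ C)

r ≈ 0.0889 mm

The magnetic force provides the centripetal force: qvB = mv²/r, so r = mv/(qB).
r = (1.88×10^-28 kg)(1.96×10^5 m/s) / [(1×1.60×10^-19 C)(2.59 T)] = 8.89×10^-5 m.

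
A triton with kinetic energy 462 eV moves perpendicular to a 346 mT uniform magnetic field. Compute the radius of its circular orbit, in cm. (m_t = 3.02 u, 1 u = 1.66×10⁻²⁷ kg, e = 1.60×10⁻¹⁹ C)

r ≈ 1.56 cm

Convert the energy: K = 462 eV = 7.39×10^-17 J.
v = √(2K/m) = √(2·7.39×10^-17/5.01×10^-27) = 1.72×10^5 m/s.
r = mv/(qB) = (5.01×10^-27)(1.72×10^5) / [(1×1.60×10^-19)(0.346)] = 0.0156 m.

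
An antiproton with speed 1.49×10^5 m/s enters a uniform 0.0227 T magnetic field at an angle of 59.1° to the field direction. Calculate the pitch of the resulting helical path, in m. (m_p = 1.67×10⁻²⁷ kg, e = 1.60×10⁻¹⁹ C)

pitch ≈ 0.221 m

The velocity component along B is v∥ = v cos59.1° = 7.65×10^4 m/s.
The cyclotron period T = 2πm/(qB) = 2.89×10^-6 s is set by m, q, B alone.
Pitch = v∥·T = (7.65×10^4)(2.89×10^-6) = 0.221 m.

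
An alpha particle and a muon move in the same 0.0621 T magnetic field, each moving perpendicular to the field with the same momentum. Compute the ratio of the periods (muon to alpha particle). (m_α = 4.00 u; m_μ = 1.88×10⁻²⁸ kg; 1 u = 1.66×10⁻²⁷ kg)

T = 2πm/(qB) is independent of speed, so T₂/T₁ = (m₂/q₂)/(m₁/q₁).
T_{muon}/T_{alpha particle} = (1.88×10^-28/1e) / (6.64×10^-27/2e) = 0.0566.

ratio ≈ 0.0566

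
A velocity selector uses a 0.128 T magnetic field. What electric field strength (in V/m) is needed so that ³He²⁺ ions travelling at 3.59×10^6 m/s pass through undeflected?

qE = qvB ⇒ E = vB = (3.59×10^6)(0.128) = 4.60×10^5 V/m.

E ≈ 4.60×10^5 V/m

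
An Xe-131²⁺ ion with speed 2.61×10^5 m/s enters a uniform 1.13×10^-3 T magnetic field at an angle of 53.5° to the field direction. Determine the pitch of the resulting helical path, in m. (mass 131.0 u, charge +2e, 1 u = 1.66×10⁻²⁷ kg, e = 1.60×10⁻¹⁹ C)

pitch ≈ 587 m

The velocity component along B is v∥ = v cos53.5° = 1.55×10^5 m/s.
The cyclotron period T = 2πm/(qB) = 3.78×10^-3 s is set by m, q, B alone.
Pitch = v∥·T = (1.55×10^5)(3.78×10^-3) = 587 m.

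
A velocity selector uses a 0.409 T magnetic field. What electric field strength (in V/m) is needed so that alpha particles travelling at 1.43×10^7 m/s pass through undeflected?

E ≈ 5.85×10^6 V/m

qE = qvB ⇒ E = vB = (1.43×10^7)(0.409) = 5.85×10^6 V/m.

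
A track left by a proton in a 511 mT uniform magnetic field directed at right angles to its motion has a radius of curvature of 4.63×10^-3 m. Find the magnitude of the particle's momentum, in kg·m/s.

Since qvB = mv²/r, the momentum p = mv = qBr.
p = (1×1.60×10^-19)(0.511)(4.63×10^-3) = 3.79×10^-22 kg·m/s.

p ≈ 3.79×10^-22 kg·m/s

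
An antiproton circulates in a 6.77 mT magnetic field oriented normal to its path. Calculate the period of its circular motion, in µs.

T ≈ 9.69 µs

The cyclotron period is independent of speed: T = 2πm/(qB).
T = 2π(1.67×10^-27) / [(1×1.60×10^-19)(6.77×10^-3)] = 9.69×10^-6 s.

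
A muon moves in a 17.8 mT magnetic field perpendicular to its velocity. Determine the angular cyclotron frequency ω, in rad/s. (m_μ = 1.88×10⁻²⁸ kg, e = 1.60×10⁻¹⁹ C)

ω ≈ 1.51×10^7 rad/s

ω = qB/m = (1×1.60×10^-19)(0.0178) / (1.88×10^-28) = 1.51×10^7 rad/s.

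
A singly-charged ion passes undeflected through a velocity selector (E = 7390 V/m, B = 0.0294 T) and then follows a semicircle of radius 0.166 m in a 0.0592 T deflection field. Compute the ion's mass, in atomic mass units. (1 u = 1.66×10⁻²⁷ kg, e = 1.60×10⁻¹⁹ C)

v = E/B₁ = 2.51×10^5 m/s.
From r = mv/(qB₂), m = qB₂r/v = (1×1.60×10^-19)(0.0592)(0.166) / (2.51×10^5) = 6.26×10^-27 kg.
In atomic mass units: m = 6.26×10^-27 / 1.66×10^-27 = 3.77 u.

m ≈ 3.77 u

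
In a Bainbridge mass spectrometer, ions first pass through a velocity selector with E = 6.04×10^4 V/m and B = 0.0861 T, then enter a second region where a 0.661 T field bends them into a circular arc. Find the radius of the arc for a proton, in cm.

The selector passes v = E/B = 6.04×10^4/0.0861 = 7.02×10^5 m/s.
In the deflection region, r = mv/(qB₂) = (1.67×10^-27)(7.02×10^5) / [(1×1.60×10^-19)(0.661)] = 0.0111 m.

r ≈ 1.11 cm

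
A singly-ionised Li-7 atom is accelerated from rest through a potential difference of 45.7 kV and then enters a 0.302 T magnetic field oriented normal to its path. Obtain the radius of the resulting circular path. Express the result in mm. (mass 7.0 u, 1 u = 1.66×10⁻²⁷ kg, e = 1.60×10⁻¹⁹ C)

r ≈ 270 mm

The kinetic energy gained is K = qV = (1×1.60×10^-19)(4.57×10^4) = 7.31×10^-15 J.
v = √(2K/m) = 1.12×10^6 m/s.
r = mv/(qB) = (1.16×10^-26)(1.12×10^6) / [(1×1.60×10^-19)(0.302)] = 0.270 m.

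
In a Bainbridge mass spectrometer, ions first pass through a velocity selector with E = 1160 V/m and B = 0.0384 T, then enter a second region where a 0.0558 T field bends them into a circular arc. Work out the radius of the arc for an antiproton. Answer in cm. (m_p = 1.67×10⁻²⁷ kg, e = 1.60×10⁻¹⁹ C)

The selector passes v = E/B = 1160/0.0384 = 3.02×10^4 m/s.
In the deflection region, r = mv/(qB₂) = (1.67×10^-27)(3.02×10^4) / [(1×1.60×10^-19)(0.0558)] = 5.65×10^-3 m.

r ≈ 0.565 cm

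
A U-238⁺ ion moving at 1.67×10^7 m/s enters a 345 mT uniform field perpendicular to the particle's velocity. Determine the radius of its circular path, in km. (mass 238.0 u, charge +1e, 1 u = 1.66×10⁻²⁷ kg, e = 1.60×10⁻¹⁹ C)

r ≈ 0.120 km

The magnetic force provides the centripetal force: qvB = mv²/r, so r = mv/(qB).
r = (3.95×10^-25 kg)(1.67×10^7 m/s) / [(1×1.60×10^-19 C)(0.345 T)] = 120 m.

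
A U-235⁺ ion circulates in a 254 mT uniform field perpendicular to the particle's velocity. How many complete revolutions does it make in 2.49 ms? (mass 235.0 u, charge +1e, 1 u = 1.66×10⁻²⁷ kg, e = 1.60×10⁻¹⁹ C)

T = 2πm/(qB) = 2π(3.901×10^-25) / [(1×1.60×10^-19)(0.254)] = 6.0312×10^-5 s.
N = t/T = 2.49×10^-3 / 6.0312×10^-5 ≈ 41.29, so 41 complete revolutions.

N = 41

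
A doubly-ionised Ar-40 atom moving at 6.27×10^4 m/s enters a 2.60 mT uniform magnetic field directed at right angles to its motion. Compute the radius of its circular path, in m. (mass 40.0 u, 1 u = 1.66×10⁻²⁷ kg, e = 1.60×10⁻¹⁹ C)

r ≈ 5.00 m

The magnetic force provides the centripetal force: qvB = mv²/r, so r = mv/(qB).
r = (6.64×10^-26 kg)(6.27×10^4 m/s) / [(2×1.60×10^-19 C)(2.60×10^-3 T)] = 5.00 m.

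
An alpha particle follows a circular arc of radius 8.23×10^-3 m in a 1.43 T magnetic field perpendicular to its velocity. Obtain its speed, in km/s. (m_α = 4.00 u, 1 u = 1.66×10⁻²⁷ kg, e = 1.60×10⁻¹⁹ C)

v ≈ 567 km/s

From qvB = mv²/r, v = qBr/m.
v = (2×1.60×10^-19)(1.43)(8.23×10^-3) / (6.64×10^-27) = 5.67×10^5 m/s.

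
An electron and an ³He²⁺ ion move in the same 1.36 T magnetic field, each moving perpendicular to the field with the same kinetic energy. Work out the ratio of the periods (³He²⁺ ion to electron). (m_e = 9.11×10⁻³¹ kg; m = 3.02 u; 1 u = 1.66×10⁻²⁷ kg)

T = 2πm/(qB) is independent of speed, so T₂/T₁ = (m₂/q₂)/(m₁/q₁).
T_{³He²⁺ ion}/T_{electron} = (5.01×10^-27/2e) / (9.11×10^-31/1e) = 2750.

ratio ≈ 2750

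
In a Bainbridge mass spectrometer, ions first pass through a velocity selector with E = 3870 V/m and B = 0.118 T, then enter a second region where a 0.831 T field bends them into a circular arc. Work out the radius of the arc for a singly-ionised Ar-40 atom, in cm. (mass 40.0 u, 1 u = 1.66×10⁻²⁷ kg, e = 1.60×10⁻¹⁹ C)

The selector passes v = E/B = 3870/0.118 = 3.28×10^4 m/s.
In the deflection region, r = mv/(qB₂) = (6.64×10^-26)(3.28×10^4) / [(1×1.60×10^-19)(0.831)] = 0.0164 m.

r ≈ 1.64 cm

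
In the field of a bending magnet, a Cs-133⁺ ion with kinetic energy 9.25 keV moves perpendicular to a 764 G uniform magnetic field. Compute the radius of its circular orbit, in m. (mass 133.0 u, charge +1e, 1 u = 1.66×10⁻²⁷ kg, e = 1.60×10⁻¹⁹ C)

Convert the energy: K = 9.25 keV = 1.48×10^-15 J.
v = √(2K/m) = √(2·1.48×10^-15/2.21×10^-25) = 1.16×10^5 m/s.
r = mv/(qB) = (2.21×10^-25)(1.16×10^5) / [(1×1.60×10^-19)(0.0764)] = 2.09 m.

r ≈ 2.09 m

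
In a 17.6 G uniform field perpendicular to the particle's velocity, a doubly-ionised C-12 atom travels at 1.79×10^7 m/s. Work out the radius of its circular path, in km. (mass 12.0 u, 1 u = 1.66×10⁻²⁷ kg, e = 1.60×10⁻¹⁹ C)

r ≈ 0.633 km

The magnetic force provides the centripetal force: qvB = mv²/r, so r = mv/(qB).
r = (1.99×10^-26 kg)(1.79×10^7 m/s) / [(2×1.60×10^-19 C)(1.76×10^-3 T)] = 633 m.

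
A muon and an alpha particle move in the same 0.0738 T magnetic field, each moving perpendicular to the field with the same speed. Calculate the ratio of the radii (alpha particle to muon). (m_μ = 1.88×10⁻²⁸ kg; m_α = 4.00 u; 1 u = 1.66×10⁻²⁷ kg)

r = mv/(qB) ⇒ at equal v, r ∝ m/q.
r_{alpha particle}/r_{muon} = 17.7.

ratio ≈ 17.7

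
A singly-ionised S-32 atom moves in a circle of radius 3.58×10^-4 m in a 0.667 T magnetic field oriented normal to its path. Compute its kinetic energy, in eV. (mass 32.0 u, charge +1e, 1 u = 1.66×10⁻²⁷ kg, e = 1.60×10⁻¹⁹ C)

K ≈ 0.0859 eV

v = qBr/m = (1×1.60×10^-19)(0.667)(3.58×10^-4) / (5.31×10^-26) = 719 m/s.
K = ½mv² = 0.5·(5.31×10^-26)·(719)² = 1.37×10^-20 J = 0.0859 eV.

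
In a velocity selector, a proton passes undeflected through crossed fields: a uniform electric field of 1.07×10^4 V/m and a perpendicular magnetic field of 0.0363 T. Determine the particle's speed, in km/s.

For zero net force, qE = qvB, so v = E/B.
v = (1.07×10^4) / (0.0363) = 2.95×10^5 m/s.

v ≈ 295 km/s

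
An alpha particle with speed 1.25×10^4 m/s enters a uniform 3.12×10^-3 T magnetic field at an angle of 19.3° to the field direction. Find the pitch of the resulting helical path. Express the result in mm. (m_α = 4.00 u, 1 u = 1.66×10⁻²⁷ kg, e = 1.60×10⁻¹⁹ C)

pitch ≈ 493 mm

The velocity component along B is v∥ = v cos19.3° = 1.18×10^4 m/s.
The cyclotron period T = 2πm/(qB) = 4.18×10^-5 s is set by m, q, B alone.
Pitch = v∥·T = (1.18×10^4)(4.18×10^-5) = 0.493 m.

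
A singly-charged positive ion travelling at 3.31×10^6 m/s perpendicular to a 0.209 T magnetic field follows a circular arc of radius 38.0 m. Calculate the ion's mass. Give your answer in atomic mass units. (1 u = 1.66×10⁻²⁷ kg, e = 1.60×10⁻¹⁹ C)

qvB = mv²/r ⇒ m = qBr/v.
m = (1×1.60×10^-19)(0.209)(38.0) / (3.31×10^6) = 3.84×10^-25 kg = 231 u.

m ≈ 231 u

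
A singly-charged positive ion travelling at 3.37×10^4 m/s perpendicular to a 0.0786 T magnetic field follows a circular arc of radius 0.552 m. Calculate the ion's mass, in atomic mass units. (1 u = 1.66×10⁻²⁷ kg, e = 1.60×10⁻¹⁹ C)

m ≈ 124 u

qvB = mv²/r ⇒ m = qBr/v.
m = (1×1.60×10^-19)(0.0786)(0.552) / (3.37×10^4) = 2.06×10^-25 kg = 124 u.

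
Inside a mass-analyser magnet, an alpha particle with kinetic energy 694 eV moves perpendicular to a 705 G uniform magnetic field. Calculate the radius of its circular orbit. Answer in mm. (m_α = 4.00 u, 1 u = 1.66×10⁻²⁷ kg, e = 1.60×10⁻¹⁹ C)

Convert the energy: K = 694 eV = 1.11×10^-16 J.
v = √(2K/m) = √(2·1.11×10^-16/6.64×10^-27) = 1.83×10^5 m/s.
r = mv/(qB) = (6.64×10^-27)(1.83×10^5) / [(2×1.60×10^-19)(0.0705)] = 0.0538 m.

r ≈ 53.8 mm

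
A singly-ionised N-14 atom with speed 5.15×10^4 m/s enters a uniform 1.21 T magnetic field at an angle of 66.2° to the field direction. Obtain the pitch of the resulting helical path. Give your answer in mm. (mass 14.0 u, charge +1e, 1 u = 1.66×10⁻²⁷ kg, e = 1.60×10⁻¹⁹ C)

pitch ≈ 15.7 mm

The velocity component along B is v∥ = v cos66.2° = 2.08×10^4 m/s.
The cyclotron period T = 2πm/(qB) = 7.54×10^-7 s is set by m, q, B alone.
Pitch = v∥·T = (2.08×10^4)(7.54×10^-7) = 0.0157 m.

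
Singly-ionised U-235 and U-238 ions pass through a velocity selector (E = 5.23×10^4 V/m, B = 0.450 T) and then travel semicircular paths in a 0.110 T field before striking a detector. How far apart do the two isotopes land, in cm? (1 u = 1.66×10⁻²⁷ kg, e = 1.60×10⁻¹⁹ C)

Both emerge at v = E/B₁ = 1.16×10^5 m/s.
r = mv/(qB₂), so r₁ = 2.5760 m and r₂ = 2.6089 m, giving Δr = 0.0329 m.
After a semicircle each ion lands a diameter 2r from the entry slit, so the separation is 2Δr = 0.0658 m.

Δd ≈ 6.58 cm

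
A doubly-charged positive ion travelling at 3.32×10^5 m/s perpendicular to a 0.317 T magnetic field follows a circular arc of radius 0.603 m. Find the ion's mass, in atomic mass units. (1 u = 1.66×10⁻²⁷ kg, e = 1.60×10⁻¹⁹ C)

m ≈ 111 u

qvB = mv²/r ⇒ m = qBr/v.
m = (2×1.60×10^-19)(0.317)(0.603) / (3.32×10^5) = 1.84×10^-25 kg = 111 u.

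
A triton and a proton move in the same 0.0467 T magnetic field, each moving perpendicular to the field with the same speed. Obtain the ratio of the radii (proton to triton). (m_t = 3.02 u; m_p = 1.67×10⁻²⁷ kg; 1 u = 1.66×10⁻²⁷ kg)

ratio ≈ 0.333

r = mv/(qB) ⇒ at equal v, r ∝ m/q.
r_{proton}/r_{triton} = 0.333.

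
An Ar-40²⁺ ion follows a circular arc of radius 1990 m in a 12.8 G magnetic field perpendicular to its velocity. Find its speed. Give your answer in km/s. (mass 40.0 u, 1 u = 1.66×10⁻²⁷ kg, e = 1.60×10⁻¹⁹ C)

From qvB = mv²/r, v = qBr/m.
v = (2×1.60×10^-19)(1.28×10^-3)(1990) / (6.64×10^-26) = 1.23×10^7 m/s.

v ≈ 12300 km/s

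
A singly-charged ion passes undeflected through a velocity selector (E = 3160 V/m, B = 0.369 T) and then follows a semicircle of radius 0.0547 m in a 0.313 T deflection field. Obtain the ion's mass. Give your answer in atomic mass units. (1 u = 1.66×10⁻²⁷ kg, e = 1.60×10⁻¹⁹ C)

m ≈ 193 u

v = E/B₁ = 8560 m/s.
From r = mv/(qB₂), m = qB₂r/v = (1×1.60×10^-19)(0.313)(0.0547) / (8560) = 3.20×10^-25 kg.
In atomic mass units: m = 3.20×10^-25 / 1.66×10^-27 = 193 u.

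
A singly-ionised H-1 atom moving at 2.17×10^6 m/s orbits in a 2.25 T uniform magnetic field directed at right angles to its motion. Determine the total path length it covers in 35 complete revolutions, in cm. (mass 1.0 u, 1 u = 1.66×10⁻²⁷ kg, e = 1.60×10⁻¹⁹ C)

L ≈ 220 cm

r = mv/(qB) = 0.0100 m, so one revolution covers 2πr = 0.0629 m.
In 35 revolutions: L = 35·2πr = 2.20 m.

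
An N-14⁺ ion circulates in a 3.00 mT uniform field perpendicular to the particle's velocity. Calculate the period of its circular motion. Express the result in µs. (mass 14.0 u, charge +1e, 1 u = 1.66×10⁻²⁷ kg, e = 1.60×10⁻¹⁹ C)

The cyclotron period is independent of speed: T = 2πm/(qB).
T = 2π(2.32×10^-26) / [(1×1.60×10^-19)(3.00×10^-3)] = 3.04×10^-4 s.

T ≈ 304 µs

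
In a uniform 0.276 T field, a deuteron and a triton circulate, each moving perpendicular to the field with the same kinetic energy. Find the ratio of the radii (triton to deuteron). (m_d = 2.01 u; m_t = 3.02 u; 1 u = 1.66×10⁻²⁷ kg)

ratio ≈ 1.23

r = √(2mK)/(qB) ⇒ at equal K, r ∝ √m/q.
r_{triton}/r_{deuteron} = 1.23.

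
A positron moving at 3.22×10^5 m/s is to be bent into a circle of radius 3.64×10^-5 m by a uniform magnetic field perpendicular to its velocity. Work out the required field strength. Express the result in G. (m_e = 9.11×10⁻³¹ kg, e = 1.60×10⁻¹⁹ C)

qvB = mv²/r gives B = mv/(qr).
B = (9.11×10^-31)(3.22×10^5) / [(1×1.60×10^-19)(3.64×10^-5)] = 0.0504 T.

B ≈ 504 G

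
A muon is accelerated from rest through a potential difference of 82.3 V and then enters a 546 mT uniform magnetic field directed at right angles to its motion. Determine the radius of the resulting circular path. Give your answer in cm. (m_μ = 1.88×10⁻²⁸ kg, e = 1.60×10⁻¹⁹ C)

The kinetic energy gained is K = qV = (1×1.60×10^-19)(82.3) = 1.32×10^-17 J.
v = √(2K/m) = 3.74×10^5 m/s.
r = mv/(qB) = (1.88×10^-28)(3.74×10^5) / [(1×1.60×10^-19)(0.546)] = 8.05×10^-4 m.

r ≈ 0.0805 cm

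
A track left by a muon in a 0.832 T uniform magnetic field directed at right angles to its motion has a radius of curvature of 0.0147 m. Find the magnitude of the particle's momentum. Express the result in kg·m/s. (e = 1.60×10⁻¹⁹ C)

p ≈ 1.96×10^-21 kg·m/s

Since qvB = mv²/r, the momentum p = mv = qBr.
p = (1×1.60×10^-19)(0.832)(0.0147) = 1.96×10^-21 kg·m/s.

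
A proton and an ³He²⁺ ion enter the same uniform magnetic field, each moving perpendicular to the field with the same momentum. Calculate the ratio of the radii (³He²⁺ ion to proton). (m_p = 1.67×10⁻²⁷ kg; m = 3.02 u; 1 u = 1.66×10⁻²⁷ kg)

r = p/(qB) ⇒ at equal p, r ∝ 1/q.
r_{³He²⁺ ion}/r_{proton} = 0.500.

ratio ≈ 0.500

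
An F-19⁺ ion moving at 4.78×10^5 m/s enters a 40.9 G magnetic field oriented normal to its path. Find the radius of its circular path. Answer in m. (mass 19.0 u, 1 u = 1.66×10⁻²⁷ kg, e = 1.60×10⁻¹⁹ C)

r ≈ 23.0 m

The magnetic force provides the centripetal force: qvB = mv²/r, so r = mv/(qB).
r = (3.15×10^-26 kg)(4.78×10^5 m/s) / [(1×1.60×10^-19 C)(4.09×10^-3 T)] = 23.0 m.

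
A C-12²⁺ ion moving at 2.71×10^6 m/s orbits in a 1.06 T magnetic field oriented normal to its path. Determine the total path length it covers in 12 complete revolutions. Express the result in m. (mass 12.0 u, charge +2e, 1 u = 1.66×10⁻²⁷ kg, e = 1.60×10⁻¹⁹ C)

L ≈ 12.0 m

r = mv/(qB) = 0.159 m, so one revolution covers 2πr = 1.000 m.
In 12 revolutions: L = 12·2πr = 12.0 m.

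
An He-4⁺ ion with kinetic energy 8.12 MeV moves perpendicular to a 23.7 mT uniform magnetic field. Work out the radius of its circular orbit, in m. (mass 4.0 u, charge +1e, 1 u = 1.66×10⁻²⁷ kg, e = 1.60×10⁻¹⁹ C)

Convert the energy: K = 8.12 MeV = 1.30×10^-12 J.
v = √(2K/m) = √(2·1.30×10^-12/6.64×10^-27) = 1.98×10^7 m/s.
r = mv/(qB) = (6.64×10^-27)(1.98×10^7) / [(1×1.60×10^-19)(0.0237)] = 34.6 m.

r ≈ 34.6 m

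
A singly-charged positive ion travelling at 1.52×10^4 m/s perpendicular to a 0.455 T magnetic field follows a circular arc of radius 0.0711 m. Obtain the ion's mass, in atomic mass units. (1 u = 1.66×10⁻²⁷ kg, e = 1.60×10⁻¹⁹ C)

qvB = mv²/r ⇒ m = qBr/v.
m = (1×1.60×10^-19)(0.455)(0.0711) / (1.52×10^4) = 3.41×10^-25 kg = 205 u.

m ≈ 205 u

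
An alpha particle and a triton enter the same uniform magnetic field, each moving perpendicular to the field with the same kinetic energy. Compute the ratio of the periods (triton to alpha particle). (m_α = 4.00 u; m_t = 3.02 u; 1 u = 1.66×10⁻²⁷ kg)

T = 2πm/(qB) is independent of speed, so T₂/T₁ = (m₂/q₂)/(m₁/q₁).
T_{triton}/T_{alpha particle} = (5.01×10^-27/1e) / (6.64×10^-27/2e) = 1.51.

ratio ≈ 1.51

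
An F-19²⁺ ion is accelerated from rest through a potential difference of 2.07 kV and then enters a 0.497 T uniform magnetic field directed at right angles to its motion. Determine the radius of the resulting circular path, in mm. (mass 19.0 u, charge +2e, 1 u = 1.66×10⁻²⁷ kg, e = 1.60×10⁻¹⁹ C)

r ≈ 40.6 mm

The kinetic energy gained is K = qV = (2×1.60×10^-19)(2070) = 6.62×10^-16 J.
v = √(2K/m) = 2.05×10^5 m/s.
r = mv/(qB) = (3.15×10^-26)(2.05×10^5) / [(2×1.60×10^-19)(0.497)] = 0.0406 m.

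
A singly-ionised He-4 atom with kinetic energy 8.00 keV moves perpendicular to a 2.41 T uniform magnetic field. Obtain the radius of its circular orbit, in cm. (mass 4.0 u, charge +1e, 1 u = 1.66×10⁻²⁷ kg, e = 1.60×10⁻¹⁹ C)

r ≈ 1.07 cm

Convert the energy: K = 8.00 keV = 1.28×10^-15 J.
v = √(2K/m) = √(2·1.28×10^-15/6.64×10^-27) = 6.21×10^5 m/s.
r = mv/(qB) = (6.64×10^-27)(6.21×10^5) / [(1×1.60×10^-19)(2.41)] = 0.0107 m.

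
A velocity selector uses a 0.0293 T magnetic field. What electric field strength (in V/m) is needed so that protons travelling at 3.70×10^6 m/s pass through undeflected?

qE = qvB ⇒ E = vB = (3.70×10^6)(0.0293) = 1.08×10^5 V/m.

E ≈ 1.08×10^5 V/m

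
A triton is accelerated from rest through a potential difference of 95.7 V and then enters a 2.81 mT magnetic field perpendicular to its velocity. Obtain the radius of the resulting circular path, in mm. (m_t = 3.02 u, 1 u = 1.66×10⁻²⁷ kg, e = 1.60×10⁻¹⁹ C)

The kinetic energy gained is K = qV = (1×1.60×10^-19)(95.7) = 1.53×10^-17 J.
v = √(2K/m) = 7.82×10^4 m/s.
r = mv/(qB) = (5.01×10^-27)(7.82×10^4) / [(1×1.60×10^-19)(2.81×10^-3)] = 0.871 m.

r ≈ 871 mm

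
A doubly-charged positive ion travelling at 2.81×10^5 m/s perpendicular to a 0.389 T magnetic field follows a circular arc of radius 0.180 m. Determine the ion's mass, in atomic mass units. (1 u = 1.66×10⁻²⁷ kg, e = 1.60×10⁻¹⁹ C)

m ≈ 48.0 u

qvB = mv²/r ⇒ m = qBr/v.
m = (2×1.60×10^-19)(0.389)(0.180) / (2.81×10^5) = 7.97×10^-26 kg = 48.0 u.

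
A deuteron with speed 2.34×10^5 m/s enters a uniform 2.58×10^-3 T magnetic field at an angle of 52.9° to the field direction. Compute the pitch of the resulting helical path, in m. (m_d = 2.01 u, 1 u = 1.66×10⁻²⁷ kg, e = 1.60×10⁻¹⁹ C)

pitch ≈ 7.17 m

The velocity component along B is v∥ = v cos52.9° = 1.41×10^5 m/s.
The cyclotron period T = 2πm/(qB) = 5.08×10^-5 s is set by m, q, B alone.
Pitch = v∥·T = (1.41×10^5)(5.08×10^-5) = 7.17 m.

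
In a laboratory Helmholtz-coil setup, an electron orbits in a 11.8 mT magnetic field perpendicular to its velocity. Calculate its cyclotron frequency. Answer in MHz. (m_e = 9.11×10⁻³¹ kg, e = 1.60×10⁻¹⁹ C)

f = qB/(2πm) = (1×1.60×10^-19)(0.0118) / [2π(9.11×10^-31)] = 3.30×10^8 Hz.

f ≈ 330 MHz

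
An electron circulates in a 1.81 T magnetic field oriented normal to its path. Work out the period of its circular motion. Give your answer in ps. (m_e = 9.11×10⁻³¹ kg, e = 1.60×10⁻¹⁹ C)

T ≈ 19.8 ps

The cyclotron period is independent of speed: T = 2πm/(qB).
T = 2π(9.11×10^-31) / [(1×1.60×10^-19)(1.81)] = 1.98×10^-11 s.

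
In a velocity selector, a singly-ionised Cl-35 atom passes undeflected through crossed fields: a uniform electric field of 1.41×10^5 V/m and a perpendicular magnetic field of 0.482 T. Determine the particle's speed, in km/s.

For zero net force, qE = qvB, so v = E/B.
v = (1.41×10^5) / (0.482) = 2.93×10^5 m/s.

v ≈ 293 km/s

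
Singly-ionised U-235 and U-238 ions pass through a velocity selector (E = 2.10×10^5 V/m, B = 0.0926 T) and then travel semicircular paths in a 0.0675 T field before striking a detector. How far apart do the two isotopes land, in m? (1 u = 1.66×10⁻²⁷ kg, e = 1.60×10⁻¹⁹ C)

Δd ≈ 2.09 m

Both emerge at v = E/B₁ = 2.27×10^6 m/s.
r = mv/(qB₂), so r₁ = 81.91 m and r₂ = 82.96 m, giving Δr = 1.05 m.
After a semicircle each ion lands a diameter 2r from the entry slit, so the separation is 2Δr = 2.09 m.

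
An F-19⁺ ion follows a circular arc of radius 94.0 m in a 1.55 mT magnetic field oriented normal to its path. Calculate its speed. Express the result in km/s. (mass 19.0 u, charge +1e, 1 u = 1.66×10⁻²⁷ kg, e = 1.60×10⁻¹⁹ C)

From qvB = mv²/r, v = qBr/m.
v = (1×1.60×10^-19)(1.55×10^-3)(94.0) / (3.15×10^-26) = 7.39×10^5 m/s.

v ≈ 739 km/s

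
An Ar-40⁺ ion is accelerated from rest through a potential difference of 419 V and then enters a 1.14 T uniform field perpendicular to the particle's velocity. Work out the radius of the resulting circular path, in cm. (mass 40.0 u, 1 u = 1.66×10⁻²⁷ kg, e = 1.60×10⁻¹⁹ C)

r ≈ 1.64 cm

The kinetic energy gained is K = qV = (1×1.60×10^-19)(419) = 6.70×10^-17 J.
v = √(2K/m) = 4.49×10^4 m/s.
r = mv/(qB) = (6.64×10^-26)(4.49×10^4) / [(1×1.60×10^-19)(1.14)] = 0.0164 m.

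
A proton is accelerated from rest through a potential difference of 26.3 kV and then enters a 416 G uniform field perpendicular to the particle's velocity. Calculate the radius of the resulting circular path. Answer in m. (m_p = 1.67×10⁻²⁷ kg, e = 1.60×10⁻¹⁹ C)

The kinetic energy gained is K = qV = (1×1.60×10^-19)(2.63×10^4) = 4.21×10^-15 J.
v = √(2K/m) = 2.24×10^6 m/s.
r = mv/(qB) = (1.67×10^-27)(2.24×10^6) / [(1×1.60×10^-19)(0.0416)] = 0.563 m.

r ≈ 0.563 m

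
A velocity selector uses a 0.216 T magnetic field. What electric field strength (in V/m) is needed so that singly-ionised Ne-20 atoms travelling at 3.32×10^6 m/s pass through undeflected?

qE = qvB ⇒ E = vB = (3.32×10^6)(0.216) = 7.17×10^5 V/m.

E ≈ 7.17×10^5 V/m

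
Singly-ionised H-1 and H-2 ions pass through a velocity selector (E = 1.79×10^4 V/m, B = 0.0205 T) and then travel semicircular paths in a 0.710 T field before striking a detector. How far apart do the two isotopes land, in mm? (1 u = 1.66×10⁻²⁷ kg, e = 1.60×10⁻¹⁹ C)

Δd ≈ 25.5 mm

Both emerge at v = E/B₁ = 8.73×10^5 m/s.
r = mv/(qB₂), so r₁ = 0.0128 m and r₂ = 0.0255 m, giving Δr = 0.0128 m.
After a semicircle each ion lands a diameter 2r from the entry slit, so the separation is 2Δr = 0.0255 m.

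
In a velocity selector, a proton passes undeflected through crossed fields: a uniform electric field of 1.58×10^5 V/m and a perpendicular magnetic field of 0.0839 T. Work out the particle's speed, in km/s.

For zero net force, qE = qvB, so v = E/B.
v = (1.58×10^5) / (0.0839) = 1.88×10^6 m/s.

v ≈ 1880 km/s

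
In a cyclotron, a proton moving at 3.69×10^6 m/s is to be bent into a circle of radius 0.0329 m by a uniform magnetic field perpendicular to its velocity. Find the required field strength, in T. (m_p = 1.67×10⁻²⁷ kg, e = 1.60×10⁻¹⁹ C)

qvB = mv²/r gives B = mv/(qr).
B = (1.67×10^-27)(3.69×10^6) / [(1×1.60×10^-19)(0.0329)] = 1.17 T.

B ≈ 1.17 T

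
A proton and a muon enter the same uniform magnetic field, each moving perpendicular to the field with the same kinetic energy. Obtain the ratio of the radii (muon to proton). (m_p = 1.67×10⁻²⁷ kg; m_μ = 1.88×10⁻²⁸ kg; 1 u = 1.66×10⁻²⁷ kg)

r = √(2mK)/(qB) ⇒ at equal K, r ∝ √m/q.
r_{muon}/r_{proton} = 0.336.

ratio ≈ 0.336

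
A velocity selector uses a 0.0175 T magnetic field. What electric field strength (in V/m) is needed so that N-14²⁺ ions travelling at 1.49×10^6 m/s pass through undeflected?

E ≈ 2.61×10^4 V/m

qE = qvB ⇒ E = vB = (1.49×10^6)(0.0175) = 2.61×10^4 V/m.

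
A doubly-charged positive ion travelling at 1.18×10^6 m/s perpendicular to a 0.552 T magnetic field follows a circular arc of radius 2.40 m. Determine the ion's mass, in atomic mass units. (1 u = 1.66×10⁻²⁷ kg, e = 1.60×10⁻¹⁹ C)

m ≈ 216 u

qvB = mv²/r ⇒ m = qBr/v.
m = (2×1.60×10^-19)(0.552)(2.40) / (1.18×10^6) = 3.59×10^-25 kg = 216 u.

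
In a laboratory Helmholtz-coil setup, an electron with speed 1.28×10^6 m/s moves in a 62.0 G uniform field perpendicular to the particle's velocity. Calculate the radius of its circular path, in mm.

The magnetic force provides the centripetal force: qvB = mv²/r, so r = mv/(qB).
r = (9.11×10^-31 kg)(1.28×10^6 m/s) / [(1×1.60×10^-19 C)(6.20×10^-3 T)] = 1.18×10^-3 m.

r ≈ 1.18 mm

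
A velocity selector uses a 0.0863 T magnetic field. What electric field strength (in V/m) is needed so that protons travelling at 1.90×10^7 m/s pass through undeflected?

qE = qvB ⇒ E = vB = (1.90×10^7)(0.0863) = 1.64×10^6 V/m.

E ≈ 1.64×10^6 V/m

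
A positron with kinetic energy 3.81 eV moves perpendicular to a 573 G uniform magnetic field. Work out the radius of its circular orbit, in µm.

r ≈ 115 µm

Convert the energy: K = 3.81 eV = 6.10×10^-19 J.
v = √(2K/m) = √(2·6.10×10^-19/9.11×10^-31) = 1.16×10^6 m/s.
r = mv/(qB) = (9.11×10^-31)(1.16×10^6) / [(1×1.60×10^-19)(0.0573)] = 1.15×10^-4 m.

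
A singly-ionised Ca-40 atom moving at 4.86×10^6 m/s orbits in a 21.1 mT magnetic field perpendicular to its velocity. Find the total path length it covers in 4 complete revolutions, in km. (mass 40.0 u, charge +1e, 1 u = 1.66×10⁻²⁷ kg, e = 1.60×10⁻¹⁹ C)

r = mv/(qB) = 95.6 m, so one revolution covers 2πr = 601 m.
In 4 revolutions: L = 4·2πr = 2400 m.

L ≈ 2.40 km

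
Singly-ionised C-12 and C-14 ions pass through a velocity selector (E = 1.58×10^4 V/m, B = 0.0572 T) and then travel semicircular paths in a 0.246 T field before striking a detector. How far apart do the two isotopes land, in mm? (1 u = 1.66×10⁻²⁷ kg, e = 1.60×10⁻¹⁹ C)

Both emerge at v = E/B₁ = 2.76×10^5 m/s.
r = mv/(qB₂), so r₁ = 0.1398 m and r₂ = 0.1631 m, giving Δr = 0.0233 m.
After a semicircle each ion lands a diameter 2r from the entry slit, so the separation is 2Δr = 0.0466 m.

Δd ≈ 46.6 mm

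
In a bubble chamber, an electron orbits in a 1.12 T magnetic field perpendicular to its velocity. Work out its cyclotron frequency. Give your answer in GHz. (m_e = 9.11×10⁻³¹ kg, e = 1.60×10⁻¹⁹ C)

f ≈ 31.3 GHz

f = qB/(2πm) = (1×1.60×10^-19)(1.12) / [2π(9.11×10^-31)] = 3.13×10^10 Hz.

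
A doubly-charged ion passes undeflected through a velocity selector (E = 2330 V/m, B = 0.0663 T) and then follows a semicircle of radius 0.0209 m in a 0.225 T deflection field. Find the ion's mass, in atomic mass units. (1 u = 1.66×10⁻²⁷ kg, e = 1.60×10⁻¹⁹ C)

v = E/B₁ = 3.51×10^4 m/s.
From r = mv/(qB₂), m = qB₂r/v = (2×1.60×10^-19)(0.225)(0.0209) / (3.51×10^4) = 4.28×10^-26 kg.
In atomic mass units: m = 4.28×10^-26 / 1.66×10^-27 = 25.8 u.

m ≈ 25.8 u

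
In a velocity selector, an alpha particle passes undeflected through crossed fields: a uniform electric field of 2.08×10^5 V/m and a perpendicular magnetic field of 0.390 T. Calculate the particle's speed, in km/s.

For zero net force, qE = qvB, so v = E/B.
v = (2.08×10^5) / (0.390) = 5.33×10^5 m/s.

v ≈ 533 km/s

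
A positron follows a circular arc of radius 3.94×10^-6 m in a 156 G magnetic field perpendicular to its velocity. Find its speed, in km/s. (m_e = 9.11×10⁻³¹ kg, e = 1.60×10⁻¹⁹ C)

v ≈ 10.8 km/s

From qvB = mv²/r, v = qBr/m.
v = (1×1.60×10^-19)(0.0156)(3.94×10^-6) / (9.11×10^-31) = 1.08×10^4 m/s.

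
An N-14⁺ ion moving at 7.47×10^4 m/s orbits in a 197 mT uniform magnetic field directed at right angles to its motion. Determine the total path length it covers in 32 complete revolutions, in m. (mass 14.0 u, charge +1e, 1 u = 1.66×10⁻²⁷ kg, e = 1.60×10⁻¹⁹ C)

r = mv/(qB) = 0.0551 m, so one revolution covers 2πr = 0.346 m.
In 32 revolutions: L = 32·2πr = 11.1 m.

L ≈ 11.1 m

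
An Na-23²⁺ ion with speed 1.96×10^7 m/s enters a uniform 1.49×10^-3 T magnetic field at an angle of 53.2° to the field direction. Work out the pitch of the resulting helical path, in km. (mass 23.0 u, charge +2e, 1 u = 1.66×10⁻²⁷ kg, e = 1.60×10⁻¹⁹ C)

The velocity component along B is v∥ = v cos53.2° = 1.17×10^7 m/s.
The cyclotron period T = 2πm/(qB) = 5.03×10^-4 s is set by m, q, B alone.
Pitch = v∥·T = (1.17×10^7)(5.03×10^-4) = 5910 m.

pitch ≈ 5.91 km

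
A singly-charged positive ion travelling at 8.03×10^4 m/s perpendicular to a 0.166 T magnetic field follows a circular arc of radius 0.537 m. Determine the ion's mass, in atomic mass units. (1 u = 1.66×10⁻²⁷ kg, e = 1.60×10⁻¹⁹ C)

m ≈ 107 u

qvB = mv²/r ⇒ m = qBr/v.
m = (1×1.60×10^-19)(0.166)(0.537) / (8.03×10^4) = 1.78×10^-25 kg = 107 u.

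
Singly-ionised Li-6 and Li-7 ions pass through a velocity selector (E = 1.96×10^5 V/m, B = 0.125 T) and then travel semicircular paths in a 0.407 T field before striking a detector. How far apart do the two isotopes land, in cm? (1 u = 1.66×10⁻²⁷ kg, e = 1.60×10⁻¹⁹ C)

Δd ≈ 7.99 cm

Both emerge at v = E/B₁ = 1.57×10^6 m/s.
r = mv/(qB₂), so r₁ = 0.2398 m and r₂ = 0.2798 m, giving Δr = 0.0400 m.
After a semicircle each ion lands a diameter 2r from the entry slit, so the separation is 2Δr = 0.0799 m.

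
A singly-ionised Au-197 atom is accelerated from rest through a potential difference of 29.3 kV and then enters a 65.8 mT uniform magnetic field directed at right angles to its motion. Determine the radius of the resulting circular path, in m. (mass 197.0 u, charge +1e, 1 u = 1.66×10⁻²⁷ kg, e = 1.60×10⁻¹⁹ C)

The kinetic energy gained is K = qV = (1×1.60×10^-19)(2.93×10^4) = 4.69×10^-15 J.
v = √(2K/m) = 1.69×10^5 m/s.
r = mv/(qB) = (3.27×10^-25)(1.69×10^5) / [(1×1.60×10^-19)(0.0658)] = 5.26 m.

r ≈ 5.26 m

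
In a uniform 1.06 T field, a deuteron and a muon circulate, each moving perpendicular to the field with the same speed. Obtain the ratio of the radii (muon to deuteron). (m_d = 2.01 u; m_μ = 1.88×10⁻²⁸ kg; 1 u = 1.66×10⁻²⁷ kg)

r = mv/(qB) ⇒ at equal v, r ∝ m/q.
r_{muon}/r_{deuteron} = 0.0563.

ratio ≈ 0.0563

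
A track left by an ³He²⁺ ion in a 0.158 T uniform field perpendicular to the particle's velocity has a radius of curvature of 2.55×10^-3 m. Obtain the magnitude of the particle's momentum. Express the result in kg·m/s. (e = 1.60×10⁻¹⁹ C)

p ≈ 1.29×10^-22 kg·m/s

Since qvB = mv²/r, the momentum p = mv = qBr.
p = (2×1.60×10^-19)(0.158)(2.55×10^-3) = 1.29×10^-22 kg·m/s.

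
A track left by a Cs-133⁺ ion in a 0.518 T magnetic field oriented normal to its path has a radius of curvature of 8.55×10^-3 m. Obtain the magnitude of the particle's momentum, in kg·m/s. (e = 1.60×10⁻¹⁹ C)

Since qvB = mv²/r, the momentum p = mv = qBr.
p = (1×1.60×10^-19)(0.518)(8.55×10^-3) = 7.09×10^-22 kg·m/s.

p ≈ 7.09×10^-22 kg·m/s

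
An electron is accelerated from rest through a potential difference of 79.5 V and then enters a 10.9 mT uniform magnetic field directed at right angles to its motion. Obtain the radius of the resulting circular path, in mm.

The kinetic energy gained is K = qV = (1×1.60×10^-19)(79.5) = 1.27×10^-17 J.
v = √(2K/m) = 5.28×10^6 m/s.
r = mv/(qB) = (9.11×10^-31)(5.28×10^6) / [(1×1.60×10^-19)(0.0109)] = 2.76×10^-3 m.

r ≈ 2.76 mm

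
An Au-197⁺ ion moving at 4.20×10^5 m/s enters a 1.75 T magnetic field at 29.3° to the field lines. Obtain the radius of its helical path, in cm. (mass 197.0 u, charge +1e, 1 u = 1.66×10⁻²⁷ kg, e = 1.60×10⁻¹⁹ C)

r ≈ 24.0 cm

Only the perpendicular component v⊥ = v sin29.3° = 2.06×10^5 m/s is bent by the field.
r = m v⊥ /(qB) = (3.27×10^-25)(2.06×10^5) / [(1×1.60×10^-19)(1.75)] = 0.240 m.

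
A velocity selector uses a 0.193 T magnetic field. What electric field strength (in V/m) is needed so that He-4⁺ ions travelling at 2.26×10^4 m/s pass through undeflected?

E ≈ 4360 V/m

qE = qvB ⇒ E = vB = (2.26×10^4)(0.193) = 4360 V/m.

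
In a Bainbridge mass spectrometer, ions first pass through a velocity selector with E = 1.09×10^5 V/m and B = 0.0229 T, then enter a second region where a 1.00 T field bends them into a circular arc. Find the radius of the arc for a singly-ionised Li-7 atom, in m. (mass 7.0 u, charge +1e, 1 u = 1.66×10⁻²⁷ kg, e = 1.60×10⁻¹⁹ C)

r ≈ 0.346 m

The selector passes v = E/B = 1.09×10^5/0.0229 = 4.76×10^6 m/s.
In the deflection region, r = mv/(qB₂) = (1.16×10^-26)(4.76×10^6) / [(1×1.60×10^-19)(1.00)] = 0.346 m.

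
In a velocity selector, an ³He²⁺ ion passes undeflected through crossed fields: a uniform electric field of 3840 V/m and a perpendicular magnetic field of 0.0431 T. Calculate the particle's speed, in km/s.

v ≈ 89.1 km/s

For zero net force, qE = qvB, so v = E/B.
v = (3840) / (0.0431) = 8.91×10^4 m/s.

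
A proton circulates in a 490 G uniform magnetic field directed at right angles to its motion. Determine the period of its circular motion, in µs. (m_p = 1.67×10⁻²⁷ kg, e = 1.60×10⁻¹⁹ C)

The cyclotron period is independent of speed: T = 2πm/(qB).
T = 2π(1.67×10^-27) / [(1×1.60×10^-19)(0.0490)] = 1.34×10^-6 s.

T ≈ 1.34 µs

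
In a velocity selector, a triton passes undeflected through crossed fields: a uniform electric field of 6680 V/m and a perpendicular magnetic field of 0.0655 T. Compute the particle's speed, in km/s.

For zero net force, qE = qvB, so v = E/B.
v = (6680) / (0.0655) = 1.02×10^5 m/s.

v ≈ 102 km/s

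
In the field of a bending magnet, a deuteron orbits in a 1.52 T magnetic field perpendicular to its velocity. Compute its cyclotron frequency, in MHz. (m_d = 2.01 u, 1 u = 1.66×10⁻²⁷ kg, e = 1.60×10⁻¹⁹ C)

f ≈ 11.6 MHz

f = qB/(2πm) = (1×1.60×10^-19)(1.52) / [2π(3.34×10^-27)] = 1.16×10^7 Hz.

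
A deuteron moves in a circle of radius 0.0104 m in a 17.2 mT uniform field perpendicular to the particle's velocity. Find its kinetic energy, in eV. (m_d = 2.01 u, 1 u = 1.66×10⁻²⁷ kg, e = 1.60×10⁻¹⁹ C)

v = qBr/m = (1×1.60×10^-19)(0.0172)(0.0104) / (3.34×10^-27) = 8580 m/s.
K = ½mv² = 0.5·(3.34×10^-27)·(8580)² = 1.23×10^-19 J = 0.767 eV.

K ≈ 0.767 eV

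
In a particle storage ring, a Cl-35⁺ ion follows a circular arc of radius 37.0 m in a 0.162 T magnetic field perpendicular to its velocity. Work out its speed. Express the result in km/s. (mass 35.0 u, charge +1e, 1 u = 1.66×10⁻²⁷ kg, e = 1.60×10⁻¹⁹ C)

v ≈ 16500 km/s

From qvB = mv²/r, v = qBr/m.
v = (1×1.60×10^-19)(0.162)(37.0) / (5.81×10^-26) = 1.65×10^7 m/s.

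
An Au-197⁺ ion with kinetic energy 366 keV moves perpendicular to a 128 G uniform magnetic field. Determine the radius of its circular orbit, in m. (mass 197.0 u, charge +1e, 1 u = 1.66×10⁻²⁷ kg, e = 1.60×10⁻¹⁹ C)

Convert the energy: K = 366 keV = 5.86×10^-14 J.
v = √(2K/m) = √(2·5.86×10^-14/3.27×10^-25) = 5.98×10^5 m/s.
r = mv/(qB) = (3.27×10^-25)(5.98×10^5) / [(1×1.60×10^-19)(0.0128)] = 95.6 m.

r ≈ 95.6 m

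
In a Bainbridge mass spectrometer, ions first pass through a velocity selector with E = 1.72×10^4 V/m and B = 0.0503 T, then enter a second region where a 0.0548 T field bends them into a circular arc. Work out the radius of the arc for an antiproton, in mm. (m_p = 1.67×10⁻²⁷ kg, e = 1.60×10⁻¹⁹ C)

r ≈ 65.1 mm

The selector passes v = E/B = 1.72×10^4/0.0503 = 3.42×10^5 m/s.
In the deflection region, r = mv/(qB₂) = (1.67×10^-27)(3.42×10^5) / [(1×1.60×10^-19)(0.0548)] = 0.0651 m.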